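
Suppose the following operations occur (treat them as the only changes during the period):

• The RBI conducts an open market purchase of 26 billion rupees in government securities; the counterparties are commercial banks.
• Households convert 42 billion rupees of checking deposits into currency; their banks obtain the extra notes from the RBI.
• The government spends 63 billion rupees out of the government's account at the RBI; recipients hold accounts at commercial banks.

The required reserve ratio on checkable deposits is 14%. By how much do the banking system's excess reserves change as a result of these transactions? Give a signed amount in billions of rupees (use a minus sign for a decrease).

+44.06 billion

OMO purchase (from banks) 26 billion rupees: reserves +26B, deposits 0.
Currency withdrawal 42 billion rupees: reserves −42B, deposits −42B.
Government spending 63 billion rupees: reserves +63B, deposits +63B.
Totals: Δreserves = +47B, Δdeposits = +21B.
Δrequired reserves = 14% × +21B = +2.94B.
Δexcess reserves = Δreserves − Δrequired = +47B − (+2.94B) = +44.06 billion.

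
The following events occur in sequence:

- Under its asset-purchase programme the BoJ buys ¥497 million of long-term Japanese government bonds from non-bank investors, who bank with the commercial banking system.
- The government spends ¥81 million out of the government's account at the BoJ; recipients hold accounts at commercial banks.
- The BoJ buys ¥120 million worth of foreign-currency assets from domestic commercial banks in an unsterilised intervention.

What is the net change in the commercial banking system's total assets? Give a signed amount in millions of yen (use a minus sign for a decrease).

+¥578 million

Asset purchase (from non-banks) ¥497 million: bank balance sheets expand → +¥497M.
Government spending ¥81 million: bank balance sheets expand → +¥81M.
FX purchase ¥120 million: just an asset swap on bank balance sheets → 0.
Net: 497 + 81 + 0 = +¥578 million.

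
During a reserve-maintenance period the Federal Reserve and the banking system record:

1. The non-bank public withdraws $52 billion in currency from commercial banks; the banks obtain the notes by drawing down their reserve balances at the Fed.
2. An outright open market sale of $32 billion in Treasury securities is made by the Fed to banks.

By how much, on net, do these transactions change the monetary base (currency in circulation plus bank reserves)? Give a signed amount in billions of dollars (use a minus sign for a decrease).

-$32 billion

Currency withdrawal $52 billion: just a shift between currency and reserves — both are base money → 0.
OMO sale (to banks) $32 billion: Fed balance sheet contracts → −$32B.
Net: 0 − 32 = -$32 billion.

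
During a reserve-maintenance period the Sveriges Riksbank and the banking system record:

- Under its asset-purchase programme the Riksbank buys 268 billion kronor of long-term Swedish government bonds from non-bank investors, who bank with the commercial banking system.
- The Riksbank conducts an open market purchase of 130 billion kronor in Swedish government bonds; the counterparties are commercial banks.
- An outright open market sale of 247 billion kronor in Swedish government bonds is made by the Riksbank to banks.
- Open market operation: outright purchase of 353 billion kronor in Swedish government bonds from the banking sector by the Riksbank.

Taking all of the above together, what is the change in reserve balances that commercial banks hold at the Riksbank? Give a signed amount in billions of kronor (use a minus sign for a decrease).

+504 billion

Riksbank balance sheet:
  Assets:      Securities +504B
  Liabilities: Bank reserves +504B
So the change in reserve balances that commercial banks hold at the Riksbank is +504 billion.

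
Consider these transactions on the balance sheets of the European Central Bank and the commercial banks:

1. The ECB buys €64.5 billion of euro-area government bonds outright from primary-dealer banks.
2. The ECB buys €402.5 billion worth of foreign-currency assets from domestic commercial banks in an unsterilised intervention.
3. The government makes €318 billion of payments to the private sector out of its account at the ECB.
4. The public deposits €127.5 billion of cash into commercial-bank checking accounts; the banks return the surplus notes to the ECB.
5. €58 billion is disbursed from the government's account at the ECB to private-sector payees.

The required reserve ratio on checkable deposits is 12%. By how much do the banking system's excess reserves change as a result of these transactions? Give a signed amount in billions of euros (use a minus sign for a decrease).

OMO purchase (from banks) €64.5 billion: reserves +€64.5B, deposits 0.
FX purchase €402.5 billion: reserves +€402.5B, deposits 0.
Government spending €318 billion: reserves +€318B, deposits +€318B.
Currency deposit €127.5 billion: reserves +€127.5B, deposits +€127.5B.
Government spending €58 billion: reserves +€58B, deposits +€58B.
Totals: Δreserves = +€970.5B, Δdeposits = +€503.5B.
Δrequired reserves = 12% × +€503.5B = +€60.42B.
Δexcess reserves = Δreserves − Δrequired = +€970.5B − (+€60.42B) = +€910.08 billion.

+€910.08 billion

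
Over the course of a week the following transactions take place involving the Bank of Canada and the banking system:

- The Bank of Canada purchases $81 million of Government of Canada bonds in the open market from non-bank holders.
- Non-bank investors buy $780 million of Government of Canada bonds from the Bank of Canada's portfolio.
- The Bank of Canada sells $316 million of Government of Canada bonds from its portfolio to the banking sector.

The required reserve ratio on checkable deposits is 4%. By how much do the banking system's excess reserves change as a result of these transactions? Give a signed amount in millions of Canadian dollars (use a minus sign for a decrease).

-$987.04 million

Asset purchase (from non-banks) $81 million: reserves +$81M, deposits +$81M.
Asset sale (to non-banks) $780 million: reserves −$780M, deposits −$780M.
OMO sale (to banks) $316 million: reserves −$316M, deposits 0.
Totals: Δreserves = −$1015M, Δdeposits = −$699M.
Δrequired reserves = 4% × −$699M = −$27.96M.
Δexcess reserves = Δreserves − Δrequired = −$1015M − (−$27.96M) = -$987.04 million.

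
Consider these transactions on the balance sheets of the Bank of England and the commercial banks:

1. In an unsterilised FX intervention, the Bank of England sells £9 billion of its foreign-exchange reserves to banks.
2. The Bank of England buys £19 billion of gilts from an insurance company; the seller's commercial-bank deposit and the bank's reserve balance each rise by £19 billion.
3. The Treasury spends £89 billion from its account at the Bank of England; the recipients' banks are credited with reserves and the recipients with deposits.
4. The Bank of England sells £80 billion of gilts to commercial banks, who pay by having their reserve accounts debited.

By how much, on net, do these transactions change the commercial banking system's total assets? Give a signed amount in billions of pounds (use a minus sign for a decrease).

FX sale £9 billion: just an asset swap on bank balance sheets → 0.
Asset purchase (from non-banks) £19 billion: bank balance sheets expand → +£19B.
Government spending £89 billion: bank balance sheets expand → +£89B.
OMO sale (to banks) £80 billion: just an asset swap on bank balance sheets → 0.
Net: 0 + 19 + 89 + 0 = +£108 billion.

+£108 billion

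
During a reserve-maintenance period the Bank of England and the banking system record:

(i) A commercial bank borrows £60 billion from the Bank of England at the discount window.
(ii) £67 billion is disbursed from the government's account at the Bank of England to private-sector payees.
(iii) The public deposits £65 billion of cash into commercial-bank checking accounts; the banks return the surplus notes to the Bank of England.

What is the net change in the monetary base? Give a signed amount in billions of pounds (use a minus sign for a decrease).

+£127 billion

Bank of England balance sheet:
  Assets:      Loans to banks +£60B
  Liabilities: Bank reserves +£192B, Currency in circulation −£65B, Government deposits −£67B
Monetary base = currency + reserves: −£65B + (+£192B) = +£127 billion.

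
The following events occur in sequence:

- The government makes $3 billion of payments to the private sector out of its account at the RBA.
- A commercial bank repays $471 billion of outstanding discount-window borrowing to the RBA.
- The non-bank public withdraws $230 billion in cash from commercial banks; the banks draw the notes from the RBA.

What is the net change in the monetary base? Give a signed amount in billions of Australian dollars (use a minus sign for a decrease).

Government spending $3 billion: a non-base liability converts back to reserves → +$3B.
Discount-window repayment $471 billion: RBA balance sheet contracts → −$471B.
Currency withdrawal $230 billion: just a shift between currency and reserves — both are base money → 0.
Net: 3 − 471 + 0 = -$468 billion.

-$468 billion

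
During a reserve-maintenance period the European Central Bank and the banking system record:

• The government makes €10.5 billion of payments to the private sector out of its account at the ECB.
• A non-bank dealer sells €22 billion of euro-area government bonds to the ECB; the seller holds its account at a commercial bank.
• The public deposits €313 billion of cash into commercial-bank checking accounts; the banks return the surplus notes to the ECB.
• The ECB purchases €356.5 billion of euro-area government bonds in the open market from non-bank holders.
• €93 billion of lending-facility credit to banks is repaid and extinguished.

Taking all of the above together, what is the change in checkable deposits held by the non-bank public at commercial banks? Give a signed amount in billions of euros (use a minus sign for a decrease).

Government spending €10.5 billion: non-bank counterparties' bank balances rise → +€10.5B.
Asset purchase (from non-banks) €22 billion: non-bank counterparties' bank balances rise → +€22B.
Currency deposit €313 billion: non-bank counterparties' bank balances rise → +€313B.
Asset purchase (from non-banks) €356.5 billion: non-bank counterparties' bank balances rise → +€356.5B.
Discount-window repayment €93 billion: the counterparty is a bank, so public deposits are unchanged → 0.
Net: 10.5 + 22 + 313 + 356.5 + 0 = +€702 billion.

+€702 billion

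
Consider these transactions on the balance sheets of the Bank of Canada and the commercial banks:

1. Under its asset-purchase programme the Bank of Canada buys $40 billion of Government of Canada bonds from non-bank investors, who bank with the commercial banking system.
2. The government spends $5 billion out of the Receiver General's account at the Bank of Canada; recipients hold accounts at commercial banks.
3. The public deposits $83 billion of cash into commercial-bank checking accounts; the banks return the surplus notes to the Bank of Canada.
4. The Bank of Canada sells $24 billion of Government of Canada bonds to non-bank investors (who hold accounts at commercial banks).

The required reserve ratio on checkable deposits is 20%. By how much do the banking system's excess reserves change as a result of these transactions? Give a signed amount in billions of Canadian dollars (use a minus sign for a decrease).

+$83.2 billion

Asset purchase (from non-banks) $40 billion: reserves +$40B, deposits +$40B.
Government spending $5 billion: reserves +$5B, deposits +$5B.
Currency deposit $83 billion: reserves +$83B, deposits +$83B.
Asset sale (to non-banks) $24 billion: reserves −$24B, deposits −$24B.
Totals: Δreserves = +$104B, Δdeposits = +$104B.
Δrequired reserves = 20% × +$104B = +$20.8B.
Δexcess reserves = Δreserves − Δrequired = +$104B − (+$20.8B) = +$83.2 billion.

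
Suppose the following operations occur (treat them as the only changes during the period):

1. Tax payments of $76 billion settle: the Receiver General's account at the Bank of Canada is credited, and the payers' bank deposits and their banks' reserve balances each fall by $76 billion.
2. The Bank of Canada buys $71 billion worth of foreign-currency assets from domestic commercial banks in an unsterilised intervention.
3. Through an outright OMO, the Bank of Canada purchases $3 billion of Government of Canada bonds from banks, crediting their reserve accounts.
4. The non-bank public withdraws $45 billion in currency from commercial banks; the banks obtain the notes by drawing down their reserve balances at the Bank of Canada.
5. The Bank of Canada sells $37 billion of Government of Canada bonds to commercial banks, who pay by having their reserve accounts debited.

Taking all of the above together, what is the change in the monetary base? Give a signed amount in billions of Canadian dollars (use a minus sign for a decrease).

Bank of Canada balance sheet:
  Assets:      Securities −$34B, Foreign assets +$71B
  Liabilities: Bank reserves −$84B, Currency in circulation +$45B, Government deposits +$76B
Commercial banking system:
  Assets:      Reserves at CB −$84B, Securities +$34B, Foreign assets −$71B
  Liabilities: Checkable deposits −$121B
Monetary base = currency + reserves: +$45B + (−$84B) = -$39 billion.

-$39 billion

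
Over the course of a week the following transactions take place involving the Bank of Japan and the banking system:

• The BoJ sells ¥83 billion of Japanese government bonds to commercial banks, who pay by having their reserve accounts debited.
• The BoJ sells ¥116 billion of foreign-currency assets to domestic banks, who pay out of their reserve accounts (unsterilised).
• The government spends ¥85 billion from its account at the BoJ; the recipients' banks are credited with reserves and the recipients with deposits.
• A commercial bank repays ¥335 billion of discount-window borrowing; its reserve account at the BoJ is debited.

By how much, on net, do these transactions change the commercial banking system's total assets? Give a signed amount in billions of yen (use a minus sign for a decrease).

-¥250 billion

BoJ balance sheet:
  Assets:      Securities −¥83B, Loans to banks −¥335B, Foreign assets −¥116B
  Liabilities: Bank reserves −¥449B, Government deposits −¥85B
Commercial banking system:
  Assets:      Reserves at CB −¥449B, Securities +¥83B, Foreign assets +¥116B
  Liabilities: Checkable deposits +¥85B, Borrowings from CB −¥335B
Change in total bank assets = -¥250 billion.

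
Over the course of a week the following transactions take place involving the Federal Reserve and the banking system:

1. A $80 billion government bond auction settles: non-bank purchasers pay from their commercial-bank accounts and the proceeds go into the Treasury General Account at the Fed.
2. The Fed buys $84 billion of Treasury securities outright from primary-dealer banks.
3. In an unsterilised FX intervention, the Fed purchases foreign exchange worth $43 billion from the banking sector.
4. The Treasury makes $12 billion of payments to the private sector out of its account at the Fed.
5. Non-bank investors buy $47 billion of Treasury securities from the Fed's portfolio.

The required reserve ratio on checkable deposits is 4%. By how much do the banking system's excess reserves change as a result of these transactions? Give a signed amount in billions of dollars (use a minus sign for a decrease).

Government account inflow $80 billion: reserves −$80B, deposits −$80B.
OMO purchase (from banks) $84 billion: reserves +$84B, deposits 0.
FX purchase $43 billion: reserves +$43B, deposits 0.
Government spending $12 billion: reserves +$12B, deposits +$12B.
Asset sale (to non-banks) $47 billion: reserves −$47B, deposits −$47B.
Totals: Δreserves = +$12B, Δdeposits = −$115B.
Δrequired reserves = 4% × −$115B = −$4.6B.
Δexcess reserves = Δreserves − Δrequired = +$12B − (−$4.6B) = +$16.6 billion.

+$16.6 billion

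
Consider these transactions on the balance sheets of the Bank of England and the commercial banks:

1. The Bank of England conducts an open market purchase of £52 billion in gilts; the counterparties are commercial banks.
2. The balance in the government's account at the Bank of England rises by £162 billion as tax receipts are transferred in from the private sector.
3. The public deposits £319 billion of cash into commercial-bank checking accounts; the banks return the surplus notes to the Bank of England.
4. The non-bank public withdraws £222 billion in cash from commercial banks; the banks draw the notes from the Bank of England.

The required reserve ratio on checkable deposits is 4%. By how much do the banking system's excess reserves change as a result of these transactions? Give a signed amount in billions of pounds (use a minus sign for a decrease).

OMO purchase (from banks) £52 billion: reserves +£52B, deposits 0.
Government account inflow £162 billion: reserves −£162B, deposits −£162B.
Currency deposit £319 billion: reserves +£319B, deposits +£319B.
Currency withdrawal £222 billion: reserves −£222B, deposits −£222B.
Totals: Δreserves = −£13B, Δdeposits = −£65B.
Δrequired reserves = 4% × −£65B = −£2.6B.
Δexcess reserves = Δreserves − Δrequired = −£13B − (−£2.6B) = -£10.4 billion.

-£10.4 billion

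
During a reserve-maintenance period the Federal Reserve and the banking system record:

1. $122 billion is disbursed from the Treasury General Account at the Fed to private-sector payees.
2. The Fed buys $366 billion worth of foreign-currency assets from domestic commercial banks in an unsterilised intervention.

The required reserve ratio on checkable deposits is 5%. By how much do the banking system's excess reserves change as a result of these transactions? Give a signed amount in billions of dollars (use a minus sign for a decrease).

Government spending $122 billion: reserves +$122B, deposits +$122B.
FX purchase $366 billion: reserves +$366B, deposits 0.
Totals: Δreserves = +$488B, Δdeposits = +$122B.
Δrequired reserves = 5% × +$122B = +$6.1B.
Δexcess reserves = Δreserves − Δrequired = +$488B − (+$6.1B) = +$481.9 billion.

+$481.9 billion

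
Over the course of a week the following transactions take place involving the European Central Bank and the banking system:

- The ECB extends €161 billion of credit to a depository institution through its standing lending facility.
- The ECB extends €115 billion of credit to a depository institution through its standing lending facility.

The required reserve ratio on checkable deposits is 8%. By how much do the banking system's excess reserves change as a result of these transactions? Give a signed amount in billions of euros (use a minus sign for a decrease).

Discount-window loan €161 billion: reserves +€161B, deposits 0.
Discount-window loan €115 billion: reserves +€115B, deposits 0.
Totals: Δreserves = +€276B, Δdeposits = 0.
Δrequired reserves = 8% × 0 = 0.
Δexcess reserves = Δreserves − Δrequired = +€276B − (0) = +€276 billion.

+€276 billion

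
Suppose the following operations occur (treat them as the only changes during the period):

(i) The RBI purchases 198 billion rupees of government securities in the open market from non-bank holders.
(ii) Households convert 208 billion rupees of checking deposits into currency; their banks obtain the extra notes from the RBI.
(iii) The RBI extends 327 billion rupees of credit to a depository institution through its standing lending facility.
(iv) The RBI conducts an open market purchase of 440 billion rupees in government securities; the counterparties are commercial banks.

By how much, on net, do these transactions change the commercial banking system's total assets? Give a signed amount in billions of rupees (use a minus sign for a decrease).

RBI balance sheet:
  Assets:      Securities +638B, Loans to banks +327B
  Liabilities: Bank reserves +757B, Currency in circulation +208B
Commercial banking system:
  Assets:      Reserves at CB +757B, Securities −440B
  Liabilities: Checkable deposits −10B, Borrowings from CB +327B
Change in total bank assets = +317 billion.

+317 billion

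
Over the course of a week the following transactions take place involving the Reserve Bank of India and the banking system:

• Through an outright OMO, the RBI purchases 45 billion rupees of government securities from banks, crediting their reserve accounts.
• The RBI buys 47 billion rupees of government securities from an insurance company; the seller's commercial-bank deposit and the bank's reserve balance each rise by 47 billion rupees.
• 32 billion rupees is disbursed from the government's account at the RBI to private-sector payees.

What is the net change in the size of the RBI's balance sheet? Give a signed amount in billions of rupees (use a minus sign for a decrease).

OMO purchase (from banks) 45 billion rupees: an RBI asset is acquired → +45B.
Asset purchase (from non-banks) 47 billion rupees: an RBI asset is acquired → +47B.
Government spending 32 billion rupees: only the composition of liabilities changes → 0.
Net: 45 + 47 + 0 = +92 billion.

+92 billion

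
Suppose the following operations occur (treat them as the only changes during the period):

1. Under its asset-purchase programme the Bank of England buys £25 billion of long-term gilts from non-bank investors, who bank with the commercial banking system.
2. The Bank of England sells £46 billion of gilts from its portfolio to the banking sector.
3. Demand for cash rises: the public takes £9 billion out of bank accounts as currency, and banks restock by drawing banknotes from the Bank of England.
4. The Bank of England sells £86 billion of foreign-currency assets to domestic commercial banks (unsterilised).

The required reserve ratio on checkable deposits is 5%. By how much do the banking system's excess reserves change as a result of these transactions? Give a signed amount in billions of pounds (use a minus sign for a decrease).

-£116.8 billion

Asset purchase (from non-banks) £25 billion: reserves +£25B, deposits +£25B.
OMO sale (to banks) £46 billion: reserves −£46B, deposits 0.
Currency withdrawal £9 billion: reserves −£9B, deposits −£9B.
FX sale £86 billion: reserves −£86B, deposits 0.
Totals: Δreserves = −£116B, Δdeposits = +£16B.
Δrequired reserves = 5% × +£16B = +£0.8B.
Δexcess reserves = Δreserves − Δrequired = −£116B − (+£0.8B) = -£116.8 billion.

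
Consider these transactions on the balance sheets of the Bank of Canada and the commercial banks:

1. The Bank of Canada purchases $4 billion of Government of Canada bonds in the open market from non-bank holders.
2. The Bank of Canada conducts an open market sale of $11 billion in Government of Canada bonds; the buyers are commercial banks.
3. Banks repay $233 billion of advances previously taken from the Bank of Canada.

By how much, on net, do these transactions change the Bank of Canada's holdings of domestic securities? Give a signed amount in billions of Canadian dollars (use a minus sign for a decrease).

Bank of Canada balance sheet:
  Assets:      Securities −$7B, Loans to banks −$233B
  Liabilities: Bank reserves −$240B
So the change in the Bank of Canada's holdings of domestic securities is -$7 billion.

-$7 billion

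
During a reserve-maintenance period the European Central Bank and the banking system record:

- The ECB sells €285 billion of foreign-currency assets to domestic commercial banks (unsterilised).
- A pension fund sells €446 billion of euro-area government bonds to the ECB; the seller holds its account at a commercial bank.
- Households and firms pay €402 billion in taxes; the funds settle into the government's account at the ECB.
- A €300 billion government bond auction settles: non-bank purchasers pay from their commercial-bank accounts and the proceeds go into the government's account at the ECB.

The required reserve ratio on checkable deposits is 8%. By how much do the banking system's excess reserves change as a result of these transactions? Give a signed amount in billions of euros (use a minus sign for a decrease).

FX sale €285 billion: reserves −€285B, deposits 0.
Asset purchase (from non-banks) €446 billion: reserves +€446B, deposits +€446B.
Government account inflow €402 billion: reserves −€402B, deposits −€402B.
Government account inflow €300 billion: reserves −€300B, deposits −€300B.
Totals: Δreserves = −€541B, Δdeposits = −€256B.
Δrequired reserves = 8% × −€256B = −€20.48B.
Δexcess reserves = Δreserves − Δrequired = −€541B − (−€20.48B) = -€520.52 billion.

-€520.52 billion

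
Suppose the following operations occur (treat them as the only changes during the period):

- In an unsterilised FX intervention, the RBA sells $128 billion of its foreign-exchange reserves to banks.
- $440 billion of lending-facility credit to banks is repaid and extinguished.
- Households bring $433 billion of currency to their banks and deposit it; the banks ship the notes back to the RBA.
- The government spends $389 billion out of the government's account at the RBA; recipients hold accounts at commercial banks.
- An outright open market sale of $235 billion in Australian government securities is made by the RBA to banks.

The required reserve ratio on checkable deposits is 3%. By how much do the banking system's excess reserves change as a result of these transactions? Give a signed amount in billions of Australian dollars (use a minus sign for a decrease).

-$5.66 billion

FX sale $128 billion: reserves −$128B, deposits 0.
Discount-window repayment $440 billion: reserves −$440B, deposits 0.
Currency deposit $433 billion: reserves +$433B, deposits +$433B.
Government spending $389 billion: reserves +$389B, deposits +$389B.
OMO sale (to banks) $235 billion: reserves −$235B, deposits 0.
Totals: Δreserves = +$19B, Δdeposits = +$822B.
Δrequired reserves = 3% × +$822B = +$24.66B.
Δexcess reserves = Δreserves − Δrequired = +$19B − (+$24.66B) = -$5.66 billion.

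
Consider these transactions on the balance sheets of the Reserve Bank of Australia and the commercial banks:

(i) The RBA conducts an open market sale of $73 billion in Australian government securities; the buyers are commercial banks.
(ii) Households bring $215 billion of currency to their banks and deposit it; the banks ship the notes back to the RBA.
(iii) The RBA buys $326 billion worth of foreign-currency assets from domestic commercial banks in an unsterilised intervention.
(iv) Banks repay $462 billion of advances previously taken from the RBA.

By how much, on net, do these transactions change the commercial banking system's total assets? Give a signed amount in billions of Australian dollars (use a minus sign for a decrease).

-$247 billion

OMO sale (to banks) $73 billion: just an asset swap on bank balance sheets → 0.
Currency deposit $215 billion: bank balance sheets expand → +$215B.
FX purchase $326 billion: just an asset swap on bank balance sheets → 0.
Discount-window repayment $462 billion: bank balance sheets shrink → −$462B.
Net: 0 + 215 + 0 − 462 = -$247 billion.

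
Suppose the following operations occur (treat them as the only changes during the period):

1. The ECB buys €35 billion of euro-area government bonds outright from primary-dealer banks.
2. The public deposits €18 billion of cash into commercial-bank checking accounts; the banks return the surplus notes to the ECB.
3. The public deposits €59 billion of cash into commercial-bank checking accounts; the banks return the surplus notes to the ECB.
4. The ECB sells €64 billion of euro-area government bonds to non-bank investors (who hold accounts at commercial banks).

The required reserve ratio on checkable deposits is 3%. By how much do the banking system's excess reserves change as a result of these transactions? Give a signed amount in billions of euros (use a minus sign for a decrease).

+€47.61 billion

OMO purchase (from banks) €35 billion: reserves +€35B, deposits 0.
Currency deposit €18 billion: reserves +€18B, deposits +€18B.
Currency deposit €59 billion: reserves +€59B, deposits +€59B.
Asset sale (to non-banks) €64 billion: reserves −€64B, deposits −€64B.
Totals: Δreserves = +€48B, Δdeposits = +€13B.
Δrequired reserves = 3% × +€13B = +€0.39B.
Δexcess reserves = Δreserves − Δrequired = +€48B − (+€0.39B) = +€47.61 billion.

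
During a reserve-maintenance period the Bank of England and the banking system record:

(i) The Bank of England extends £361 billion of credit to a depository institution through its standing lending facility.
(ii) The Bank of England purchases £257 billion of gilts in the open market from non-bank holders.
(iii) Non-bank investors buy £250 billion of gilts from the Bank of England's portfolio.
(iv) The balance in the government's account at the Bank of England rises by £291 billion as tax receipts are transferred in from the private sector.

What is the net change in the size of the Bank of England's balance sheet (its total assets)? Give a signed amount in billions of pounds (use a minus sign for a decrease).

+£368 billion

Bank of England balance sheet:
  Assets:      Securities +£7B, Loans to banks +£361B
  Liabilities: Bank reserves +£77B, Government deposits +£291B
Commercial banking system:
  Assets:      Reserves at CB +£77B
  Liabilities: Checkable deposits −£284B, Borrowings from CB +£361B
Change in total Bank of England assets = +£368 billion.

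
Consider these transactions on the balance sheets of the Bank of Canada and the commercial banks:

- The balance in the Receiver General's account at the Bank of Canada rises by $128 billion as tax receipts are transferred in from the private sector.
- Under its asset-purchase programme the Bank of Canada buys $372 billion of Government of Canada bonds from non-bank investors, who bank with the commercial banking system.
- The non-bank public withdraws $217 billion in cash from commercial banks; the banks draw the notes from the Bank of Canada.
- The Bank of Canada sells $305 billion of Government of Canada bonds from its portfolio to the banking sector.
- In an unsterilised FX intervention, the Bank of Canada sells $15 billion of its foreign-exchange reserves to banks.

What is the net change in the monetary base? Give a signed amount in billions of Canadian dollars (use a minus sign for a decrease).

Government account inflow $128 billion: reserves shift to a non-base liability → −$128B.
Asset purchase (from non-banks) $372 billion: Bank of Canada balance sheet expands → +$372B.
Currency withdrawal $217 billion: just a shift between currency and reserves — both are base money → 0.
OMO sale (to banks) $305 billion: Bank of Canada balance sheet contracts → −$305B.
FX sale $15 billion: Bank of Canada balance sheet contracts → −$15B.
Net: −128 + 372 + 0 − 305 − 15 = -$76 billion.

-$76 billion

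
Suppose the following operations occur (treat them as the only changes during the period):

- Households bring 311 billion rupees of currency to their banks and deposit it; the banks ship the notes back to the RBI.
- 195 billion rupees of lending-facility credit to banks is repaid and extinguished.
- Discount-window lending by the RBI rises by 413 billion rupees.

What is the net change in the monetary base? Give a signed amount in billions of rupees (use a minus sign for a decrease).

+218 billion

Currency deposit 311 billion rupees: just a shift between currency and reserves — both are base money → 0.
Discount-window repayment 195 billion rupees: RBI balance sheet contracts → −195B.
Discount-window loan 413 billion rupees: RBI balance sheet expands → +413B.
Net: 0 − 195 + 413 = +218 billion.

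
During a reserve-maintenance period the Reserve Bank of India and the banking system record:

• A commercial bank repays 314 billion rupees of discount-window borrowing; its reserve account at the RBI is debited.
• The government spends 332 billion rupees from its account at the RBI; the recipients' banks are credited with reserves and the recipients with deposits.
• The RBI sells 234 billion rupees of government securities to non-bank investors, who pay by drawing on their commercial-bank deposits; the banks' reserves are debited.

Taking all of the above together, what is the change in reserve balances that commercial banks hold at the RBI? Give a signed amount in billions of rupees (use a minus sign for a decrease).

-216 billion

Discount-window repayment 314 billion rupees: repayment is debited from reserves → −314B.
Government spending 332 billion rupees: government payments flow into bank reserve accounts → +332B.
Asset sale (to non-banks) 234 billion rupees: the non-bank buyers' banks settle from reserves → −234B.
Net: −314 + 332 − 234 = -216 billion.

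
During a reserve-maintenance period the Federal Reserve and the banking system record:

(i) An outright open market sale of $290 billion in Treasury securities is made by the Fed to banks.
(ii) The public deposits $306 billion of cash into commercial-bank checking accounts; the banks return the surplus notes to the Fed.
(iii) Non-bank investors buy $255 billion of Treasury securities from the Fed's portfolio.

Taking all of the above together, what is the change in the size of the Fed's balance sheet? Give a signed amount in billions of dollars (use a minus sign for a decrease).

Fed balance sheet:
  Assets:      Securities −$545B
  Liabilities: Bank reserves −$239B, Currency in circulation −$306B
Change in total Fed assets = -$545 billion.

-$545 billion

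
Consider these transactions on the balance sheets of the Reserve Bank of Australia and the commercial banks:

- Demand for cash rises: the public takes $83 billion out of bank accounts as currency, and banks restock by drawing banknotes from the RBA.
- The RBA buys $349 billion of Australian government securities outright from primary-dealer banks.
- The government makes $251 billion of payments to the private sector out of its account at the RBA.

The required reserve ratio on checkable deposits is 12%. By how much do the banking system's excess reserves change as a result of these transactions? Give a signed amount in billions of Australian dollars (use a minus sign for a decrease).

+$496.84 billion

Currency withdrawal $83 billion: reserves −$83B, deposits −$83B.
OMO purchase (from banks) $349 billion: reserves +$349B, deposits 0.
Government spending $251 billion: reserves +$251B, deposits +$251B.
Totals: Δreserves = +$517B, Δdeposits = +$168B.
Δrequired reserves = 12% × +$168B = +$20.16B.
Δexcess reserves = Δreserves − Δrequired = +$517B − (+$20.16B) = +$496.84 billion.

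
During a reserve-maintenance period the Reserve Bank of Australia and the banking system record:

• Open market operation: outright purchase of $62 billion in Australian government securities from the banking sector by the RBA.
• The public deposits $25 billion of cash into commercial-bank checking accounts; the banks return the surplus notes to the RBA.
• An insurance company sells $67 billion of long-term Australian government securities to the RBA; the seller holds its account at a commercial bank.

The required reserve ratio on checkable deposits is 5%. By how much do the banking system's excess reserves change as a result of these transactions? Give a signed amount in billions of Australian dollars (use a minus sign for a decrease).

+$149.4 billion

OMO purchase (from banks) $62 billion: reserves +$62B, deposits 0.
Currency deposit $25 billion: reserves +$25B, deposits +$25B.
Asset purchase (from non-banks) $67 billion: reserves +$67B, deposits +$67B.
Totals: Δreserves = +$154B, Δdeposits = +$92B.
Δrequired reserves = 5% × +$92B = +$4.6B.
Δexcess reserves = Δreserves − Δrequired = +$154B − (+$4.6B) = +$149.4 billion.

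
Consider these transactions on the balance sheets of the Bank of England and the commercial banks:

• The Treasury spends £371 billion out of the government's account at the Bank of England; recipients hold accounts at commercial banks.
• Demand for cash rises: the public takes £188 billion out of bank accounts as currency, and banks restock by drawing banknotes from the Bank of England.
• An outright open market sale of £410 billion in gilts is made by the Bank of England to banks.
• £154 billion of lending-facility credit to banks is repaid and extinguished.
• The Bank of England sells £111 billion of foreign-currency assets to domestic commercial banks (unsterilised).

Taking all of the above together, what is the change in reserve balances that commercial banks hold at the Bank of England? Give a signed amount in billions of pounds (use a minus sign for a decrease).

Government spending £371 billion: government payments flow into bank reserve accounts → +£371B.
Currency withdrawal £188 billion: banks swap reserves for currency → −£188B.
OMO sale (to banks) £410 billion: the buying banks pay out of their reserve balances → −£410B.
Discount-window repayment £154 billion: repayment is debited from reserves → −£154B.
FX sale £111 billion: the buying banks pay out of their reserve balances → −£111B.
Net: 371 − 188 − 410 − 154 − 111 = -£492 billion.

-£492 billion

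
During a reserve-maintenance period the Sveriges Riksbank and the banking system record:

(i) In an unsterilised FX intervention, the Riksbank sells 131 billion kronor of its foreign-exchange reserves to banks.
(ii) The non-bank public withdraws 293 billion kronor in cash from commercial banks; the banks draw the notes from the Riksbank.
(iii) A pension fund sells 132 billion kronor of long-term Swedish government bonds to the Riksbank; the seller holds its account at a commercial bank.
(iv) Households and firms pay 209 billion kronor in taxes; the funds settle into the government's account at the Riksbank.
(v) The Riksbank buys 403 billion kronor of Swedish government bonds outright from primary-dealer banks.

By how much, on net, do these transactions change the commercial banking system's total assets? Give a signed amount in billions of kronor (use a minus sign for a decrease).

FX sale 131 billion kronor: just an asset swap on bank balance sheets → 0.
Currency withdrawal 293 billion kronor: bank balance sheets shrink → −293B.
Asset purchase (from non-banks) 132 billion kronor: bank balance sheets expand → +132B.
Government account inflow 209 billion kronor: bank balance sheets shrink → −209B.
OMO purchase (from banks) 403 billion kronor: just an asset swap on bank balance sheets → 0.
Net: 0 − 293 + 132 − 209 + 0 = -370 billion.

-370 billion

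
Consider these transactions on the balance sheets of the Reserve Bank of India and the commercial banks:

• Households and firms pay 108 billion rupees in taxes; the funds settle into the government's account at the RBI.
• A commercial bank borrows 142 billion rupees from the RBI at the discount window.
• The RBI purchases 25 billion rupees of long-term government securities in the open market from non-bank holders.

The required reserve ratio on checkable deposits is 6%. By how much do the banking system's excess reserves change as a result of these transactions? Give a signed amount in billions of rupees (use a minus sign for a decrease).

Government account inflow 108 billion rupees: reserves −108B, deposits −108B.
Discount-window loan 142 billion rupees: reserves +142B, deposits 0.
Asset purchase (from non-banks) 25 billion rupees: reserves +25B, deposits +25B.
Totals: Δreserves = +59B, Δdeposits = −83B.
Δrequired reserves = 6% × −83B = −4.98B.
Δexcess reserves = Δreserves − Δrequired = +59B − (−4.98B) = +63.98 billion.

+63.98 billion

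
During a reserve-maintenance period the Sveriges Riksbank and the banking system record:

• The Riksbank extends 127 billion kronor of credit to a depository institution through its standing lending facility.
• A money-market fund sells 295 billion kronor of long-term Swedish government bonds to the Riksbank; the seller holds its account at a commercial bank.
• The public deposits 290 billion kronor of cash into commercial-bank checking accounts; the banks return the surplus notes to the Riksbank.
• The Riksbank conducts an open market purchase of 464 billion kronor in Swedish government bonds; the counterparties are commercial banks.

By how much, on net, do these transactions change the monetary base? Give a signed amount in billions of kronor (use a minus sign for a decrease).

+886 billion

Discount-window loan 127 billion kronor: Riksbank balance sheet expands → +127B.
Asset purchase (from non-banks) 295 billion kronor: Riksbank balance sheet expands → +295B.
Currency deposit 290 billion kronor: just a shift between currency and reserves — both are base money → 0.
OMO purchase (from banks) 464 billion kronor: Riksbank balance sheet expands → +464B.
Net: 127 + 295 + 0 + 464 = +886 billion.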